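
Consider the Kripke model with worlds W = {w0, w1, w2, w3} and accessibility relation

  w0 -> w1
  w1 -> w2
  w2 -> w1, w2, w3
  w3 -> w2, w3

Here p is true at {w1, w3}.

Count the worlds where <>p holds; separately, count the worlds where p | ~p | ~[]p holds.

3 and 4

For <>p:
w0: successors {w1}; p there: w1:T. ✓
w1: successors {w2}; p there: w2:F. ✗
w2: successors {w1, w2, w3}; p there: w1:T, w2:F, w3:T. ✓
w3: successors {w2, w3}; p there: w2:F, w3:T. ✓
— 3 worlds.
For p | ~p | ~[]p:
w0: p is F, ~p | ~[]p is T. ✓
w1: p is T, ~p | ~[]p is T. ✓
w2: p is F, ~p | ~[]p is T. ✓
w3: p is T, ~p | ~[]p is T. ✓
— 4 worlds.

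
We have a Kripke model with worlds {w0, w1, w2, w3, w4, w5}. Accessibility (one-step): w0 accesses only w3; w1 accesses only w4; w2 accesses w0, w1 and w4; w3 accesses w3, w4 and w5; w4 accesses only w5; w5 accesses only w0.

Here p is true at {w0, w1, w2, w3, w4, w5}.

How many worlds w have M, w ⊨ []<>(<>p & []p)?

w0: successors {w3}; <>(<>p & []p) there: w3:T. ✓
w1: successors {w4}; <>(<>p & []p) there: w4:T. ✓
w2: successors {w0, w1, w4}; <>(<>p & []p) there: w0:T, w1:T, w4:T. ✓
w3: successors {w3, w4, w5}; <>(<>p & []p) there: w3:T, w4:T, w5:T. ✓
w4: successors {w5}; <>(<>p & []p) there: w5:T. ✓
w5: successors {w0}; <>(<>p & []p) there: w0:T. ✓
Satisfying worlds: {w0, w1, w2, w3, w4, w5}.

6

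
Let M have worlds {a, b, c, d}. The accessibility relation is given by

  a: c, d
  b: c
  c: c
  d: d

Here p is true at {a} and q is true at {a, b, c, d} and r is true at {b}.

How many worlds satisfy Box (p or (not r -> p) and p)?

0

a: successors {c, d}; p or (not r -> p) and p there: c:F, d:F. ✗
b: successors {c}; p or (not r -> p) and p there: c:F. ✗
c: successors {c}; p or (not r -> p) and p there: c:F. ✗
d: successors {d}; p or (not r -> p) and p there: d:F. ✗
Satisfying worlds: ∅.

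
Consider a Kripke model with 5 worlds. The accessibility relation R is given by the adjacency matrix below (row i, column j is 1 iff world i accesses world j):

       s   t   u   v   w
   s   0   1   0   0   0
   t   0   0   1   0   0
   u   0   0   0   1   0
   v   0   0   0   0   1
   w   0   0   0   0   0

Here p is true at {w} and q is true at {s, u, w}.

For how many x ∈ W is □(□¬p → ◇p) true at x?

s: successors {t}; □¬p → ◇p there: t:F. ✗
t: successors {u}; □¬p → ◇p there: u:F. ✗
u: successors {v}; □¬p → ◇p there: v:T. ✓
v: successors {w}; □¬p → ◇p there: w:F. ✗
w: no successors, so □(□¬p → ◇p) holds vacuously. ✓
Satisfying worlds: {u, w}.

2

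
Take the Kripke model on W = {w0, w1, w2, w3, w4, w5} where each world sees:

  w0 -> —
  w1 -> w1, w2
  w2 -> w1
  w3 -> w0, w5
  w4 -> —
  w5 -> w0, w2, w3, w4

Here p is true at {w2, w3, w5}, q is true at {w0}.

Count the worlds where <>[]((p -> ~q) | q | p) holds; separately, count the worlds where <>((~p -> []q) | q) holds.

For <>[]((p -> ~q) | q | p):
w0: no successors, so <>[]((p -> ~q) | q | p) fails. ✗
w1: successors {w1, w2}; []((p -> ~q) | q | p) there: w1:T, w2:T. ✓
w2: successors {w1}; []((p -> ~q) | q | p) there: w1:T. ✓
w3: successors {w0, w5}; []((p -> ~q) | q | p) there: w0:T, w5:T. ✓
w4: no successors, so <>[]((p -> ~q) | q | p) fails. ✗
w5: successors {w0, w2, w3, w4}; []((p -> ~q) | q | p) there: w0:T, w2:T, w3:T, w4:T. ✓
— 4 worlds.
For <>((~p -> []q) | q):
w0: no successors, so <>((~p -> []q) | q) fails. ✗
w1: successors {w1, w2}; (~p -> []q) | q there: w1:F, w2:T. ✓
w2: successors {w1}; (~p -> []q) | q there: w1:F. ✗
w3: successors {w0, w5}; (~p -> []q) | q there: w0:T, w5:T. ✓
w4: no successors, so <>((~p -> []q) | q) fails. ✗
w5: successors {w0, w2, w3, w4}; (~p -> []q) | q there: w0:T, w2:T, w3:T, w4:T. ✓
— 3 worlds.

4 and 3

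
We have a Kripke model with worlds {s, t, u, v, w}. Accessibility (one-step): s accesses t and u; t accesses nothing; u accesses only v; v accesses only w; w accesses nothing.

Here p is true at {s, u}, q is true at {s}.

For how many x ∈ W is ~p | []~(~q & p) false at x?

s: ~p is F, []~(~q & p) is F. ✗
t: ~p is T, []~(~q & p) is T. ✓
u: ~p is F, []~(~q & p) is T. ✓
v: ~p is T, []~(~q & p) is T. ✓
w: ~p is T, []~(~q & p) is T. ✓
Satisfying worlds: {t, u, v, w}.
So ~p | []~(~q & p) fails at the other 1 world.

1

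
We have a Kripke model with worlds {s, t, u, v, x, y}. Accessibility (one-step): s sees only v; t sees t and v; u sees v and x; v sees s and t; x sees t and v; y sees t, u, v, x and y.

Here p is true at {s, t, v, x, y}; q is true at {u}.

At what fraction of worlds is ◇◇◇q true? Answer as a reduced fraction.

1/6

s: successors {v}; ◇◇q there: v:F. ✗
t: successors {t, v}; ◇◇q there: t:F, v:F. ✗
u: successors {v, x}; ◇◇q there: v:F, x:F. ✗
v: successors {s, t}; ◇◇q there: s:F, t:F. ✗
x: successors {t, v}; ◇◇q there: t:F, v:F. ✗
y: successors {t, u, v, x, y}; ◇◇q there: t:F, u:F, v:F, x:F, y:T. ✓
That's 1 of 6 worlds, so 1/6.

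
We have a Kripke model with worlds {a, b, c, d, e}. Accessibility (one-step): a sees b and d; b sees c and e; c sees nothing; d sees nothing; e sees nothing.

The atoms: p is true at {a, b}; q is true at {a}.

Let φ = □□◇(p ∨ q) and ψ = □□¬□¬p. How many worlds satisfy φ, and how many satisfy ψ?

For □□◇(p ∨ q):
a: successors {b, d}; □◇(p ∨ q) there: b:F, d:T. ✗
b: successors {c, e}; □◇(p ∨ q) there: c:T, e:T. ✓
c: no successors, so □□◇(p ∨ q) holds vacuously. ✓
d: no successors, so □□◇(p ∨ q) holds vacuously. ✓
e: no successors, so □□◇(p ∨ q) holds vacuously. ✓
— 4 worlds.
For □□¬□¬p:
a: successors {b, d}; □¬□¬p there: b:F, d:T. ✗
b: successors {c, e}; □¬□¬p there: c:T, e:T. ✓
c: no successors, so □□¬□¬p holds vacuously. ✓
d: no successors, so □□¬□¬p holds vacuously. ✓
e: no successors, so □□¬□¬p holds vacuously. ✓
— 4 worlds.

4 and 4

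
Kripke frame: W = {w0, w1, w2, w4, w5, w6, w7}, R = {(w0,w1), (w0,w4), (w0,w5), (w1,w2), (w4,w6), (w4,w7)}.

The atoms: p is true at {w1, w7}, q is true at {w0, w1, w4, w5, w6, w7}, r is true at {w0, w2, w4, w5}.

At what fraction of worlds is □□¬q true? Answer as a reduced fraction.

6/7

w0: successors {w1, w4, w5}; □¬q there: w1:T, w4:F, w5:T. ✗
w1: successors {w2}; □¬q there: w2:T. ✓
w2: no successors, so □□¬q holds vacuously. ✓
w4: successors {w6, w7}; □¬q there: w6:T, w7:T. ✓
w5: no successors, so □□¬q holds vacuously. ✓
w6: no successors, so □□¬q holds vacuously. ✓
w7: no successors, so □□¬q holds vacuously. ✓
That's 6 of 7 worlds, so 6/7.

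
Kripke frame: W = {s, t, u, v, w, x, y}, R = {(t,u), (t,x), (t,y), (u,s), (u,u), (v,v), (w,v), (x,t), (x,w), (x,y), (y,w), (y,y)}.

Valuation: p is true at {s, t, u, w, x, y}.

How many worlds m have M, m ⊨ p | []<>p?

s: p is T, []<>p is T. ✓
t: p is T, []<>p is T. ✓
u: p is T, []<>p is F. ✓
v: p is F, []<>p is F. ✗
w: p is T, []<>p is F. ✓
x: p is T, []<>p is F. ✓
y: p is T, []<>p is F. ✓
Satisfying worlds: {s, t, u, w, x, y}.

6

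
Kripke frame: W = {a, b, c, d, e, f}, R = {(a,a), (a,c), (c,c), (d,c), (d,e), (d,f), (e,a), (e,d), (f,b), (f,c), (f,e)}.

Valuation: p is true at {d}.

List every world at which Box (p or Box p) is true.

a: successors {a, c}; p or Box p there: a:F, c:F. ✗
b: no successors, so Box (p or Box p) holds vacuously. ✓
c: successors {c}; p or Box p there: c:F. ✗
d: successors {c, e, f}; p or Box p there: c:F, e:F, f:F. ✗
e: successors {a, d}; p or Box p there: a:F, d:T. ✗
f: successors {b, c, e}; p or Box p there: b:T, c:F, e:F. ✗

{b}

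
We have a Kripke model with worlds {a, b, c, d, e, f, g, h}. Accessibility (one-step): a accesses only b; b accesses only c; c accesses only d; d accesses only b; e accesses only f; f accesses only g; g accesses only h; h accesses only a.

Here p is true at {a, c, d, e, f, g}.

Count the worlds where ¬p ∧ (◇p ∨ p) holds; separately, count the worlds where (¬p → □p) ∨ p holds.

For ¬p ∧ (◇p ∨ p):
a: ¬p is F, ◇p ∨ p is T. ✗
b: ¬p is T, ◇p ∨ p is T. ✓
c: ¬p is F, ◇p ∨ p is T. ✗
d: ¬p is F, ◇p ∨ p is T. ✗
e: ¬p is F, ◇p ∨ p is T. ✗
f: ¬p is F, ◇p ∨ p is T. ✗
g: ¬p is F, ◇p ∨ p is T. ✗
h: ¬p is T, ◇p ∨ p is T. ✓
— 2 worlds.
For (¬p → □p) ∨ p:
a: ¬p → □p is T, p is T. ✓
b: ¬p → □p is T, p is F. ✓
c: ¬p → □p is T, p is T. ✓
d: ¬p → □p is T, p is T. ✓
e: ¬p → □p is T, p is T. ✓
f: ¬p → □p is T, p is T. ✓
g: ¬p → □p is T, p is T. ✓
h: ¬p → □p is T, p is F. ✓
— 8 worlds.

2 and 8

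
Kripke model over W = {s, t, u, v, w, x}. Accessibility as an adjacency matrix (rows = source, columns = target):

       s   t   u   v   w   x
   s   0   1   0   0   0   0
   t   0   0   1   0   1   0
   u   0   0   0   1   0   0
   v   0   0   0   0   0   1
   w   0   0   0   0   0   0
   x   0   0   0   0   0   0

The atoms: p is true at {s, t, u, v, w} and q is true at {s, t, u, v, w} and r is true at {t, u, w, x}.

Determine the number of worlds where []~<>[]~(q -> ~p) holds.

s: successors {t}; ~<>[]~(q -> ~p) there: t:F. ✗
t: successors {u, w}; ~<>[]~(q -> ~p) there: u:T, w:T. ✓
u: successors {v}; ~<>[]~(q -> ~p) there: v:F. ✗
v: successors {x}; ~<>[]~(q -> ~p) there: x:T. ✓
w: no successors, so []~<>[]~(q -> ~p) holds vacuously. ✓
x: no successors, so []~<>[]~(q -> ~p) holds vacuously. ✓
Satisfying worlds: {t, v, w, x}.

4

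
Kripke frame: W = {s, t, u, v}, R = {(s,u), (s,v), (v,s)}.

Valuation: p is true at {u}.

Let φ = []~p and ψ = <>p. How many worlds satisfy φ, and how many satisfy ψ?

For []~p:
s: successors {u, v}; ~p there: u:F, v:T. ✗
t: no successors, so []~p holds vacuously. ✓
u: no successors, so []~p holds vacuously. ✓
v: successors {s}; ~p there: s:T. ✓
— 3 worlds.
For <>p:
s: successors {u, v}; p there: u:T, v:F. ✓
t: no successors, so <>p fails. ✗
u: no successors, so <>p fails. ✗
v: successors {s}; p there: s:F. ✗
— 1 world.

3 and 1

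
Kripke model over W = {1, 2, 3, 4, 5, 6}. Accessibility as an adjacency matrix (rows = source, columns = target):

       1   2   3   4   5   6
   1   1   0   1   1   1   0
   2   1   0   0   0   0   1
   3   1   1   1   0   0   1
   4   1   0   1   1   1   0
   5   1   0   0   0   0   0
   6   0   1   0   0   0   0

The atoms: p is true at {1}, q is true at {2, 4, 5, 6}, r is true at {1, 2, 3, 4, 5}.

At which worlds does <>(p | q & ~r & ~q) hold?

{1, 2, 3, 4, 5}

1: successors {1, 3, 4, 5}; p | q & ~r & ~q there: 1:T, 3:F, 4:F, 5:F. ✓
2: successors {1, 6}; p | q & ~r & ~q there: 1:T, 6:F. ✓
3: successors {1, 2, 3, 6}; p | q & ~r & ~q there: 1:T, 2:F, 3:F, 6:F. ✓
4: successors {1, 3, 4, 5}; p | q & ~r & ~q there: 1:T, 3:F, 4:F, 5:F. ✓
5: successors {1}; p | q & ~r & ~q there: 1:T. ✓
6: successors {2}; p | q & ~r & ~q there: 2:F. ✗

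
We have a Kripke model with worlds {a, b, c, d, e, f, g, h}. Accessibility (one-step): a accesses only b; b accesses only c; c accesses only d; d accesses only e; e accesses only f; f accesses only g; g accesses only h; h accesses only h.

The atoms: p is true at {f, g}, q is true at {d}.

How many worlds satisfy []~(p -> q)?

a: successors {b}; ~(p -> q) there: b:F. ✗
b: successors {c}; ~(p -> q) there: c:F. ✗
c: successors {d}; ~(p -> q) there: d:F. ✗
d: successors {e}; ~(p -> q) there: e:F. ✗
e: successors {f}; ~(p -> q) there: f:T. ✓
f: successors {g}; ~(p -> q) there: g:T. ✓
g: successors {h}; ~(p -> q) there: h:F. ✗
h: successors {h}; ~(p -> q) there: h:F. ✗
Satisfying worlds: {e, f}.

2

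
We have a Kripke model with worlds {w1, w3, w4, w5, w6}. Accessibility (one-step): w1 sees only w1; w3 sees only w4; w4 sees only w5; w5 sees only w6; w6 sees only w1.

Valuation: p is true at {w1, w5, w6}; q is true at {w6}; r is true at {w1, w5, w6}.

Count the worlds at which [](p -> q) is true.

w1: successors {w1}; p -> q there: w1:F. ✗
w3: successors {w4}; p -> q there: w4:T. ✓
w4: successors {w5}; p -> q there: w5:F. ✗
w5: successors {w6}; p -> q there: w6:T. ✓
w6: successors {w1}; p -> q there: w1:F. ✗
Satisfying worlds: {w3, w5}.

2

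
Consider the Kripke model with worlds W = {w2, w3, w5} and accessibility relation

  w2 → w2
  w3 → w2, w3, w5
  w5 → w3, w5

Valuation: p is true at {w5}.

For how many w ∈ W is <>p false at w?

w2: successors {w2}; p there: w2:F. ✗
w3: successors {w2, w3, w5}; p there: w2:F, w3:F, w5:T. ✓
w5: successors {w3, w5}; p there: w3:F, w5:T. ✓
Satisfying worlds: {w3, w5}.
So <>p fails at the other 1 world.

1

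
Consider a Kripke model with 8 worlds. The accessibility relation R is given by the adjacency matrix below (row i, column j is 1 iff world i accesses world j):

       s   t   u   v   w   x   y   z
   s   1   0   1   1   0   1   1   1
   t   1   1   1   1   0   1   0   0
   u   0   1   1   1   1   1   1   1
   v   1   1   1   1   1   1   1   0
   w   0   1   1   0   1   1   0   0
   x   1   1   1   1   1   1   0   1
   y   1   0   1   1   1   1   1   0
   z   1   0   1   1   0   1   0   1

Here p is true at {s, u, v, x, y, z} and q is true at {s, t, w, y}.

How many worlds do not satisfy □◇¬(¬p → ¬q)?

s: successors {s, u, v, x, y, z}; ◇¬(¬p → ¬q) there: s:F, u:T, v:T, x:T, y:T, z:F. ✗
t: successors {s, t, u, v, x}; ◇¬(¬p → ¬q) there: s:F, t:T, u:T, v:T, x:T. ✗
u: successors {t, u, v, w, x, y, z}; ◇¬(¬p → ¬q) there: t:T, u:T, v:T, w:T, x:T, y:T, z:F. ✗
v: successors {s, t, u, v, w, x, y}; ◇¬(¬p → ¬q) there: s:F, t:T, u:T, v:T, w:T, x:T, y:T. ✗
w: successors {t, u, w, x}; ◇¬(¬p → ¬q) there: t:T, u:T, w:T, x:T. ✓
x: successors {s, t, u, v, w, x, z}; ◇¬(¬p → ¬q) there: s:F, t:T, u:T, v:T, w:T, x:T, z:F. ✗
y: successors {s, u, v, w, x, y}; ◇¬(¬p → ¬q) there: s:F, u:T, v:T, w:T, x:T, y:T. ✗
z: successors {s, u, v, x, z}; ◇¬(¬p → ¬q) there: s:F, u:T, v:T, x:T, z:F. ✗
Satisfying worlds: {w}.
So □◇¬(¬p → ¬q) fails at the other 7 worlds.

7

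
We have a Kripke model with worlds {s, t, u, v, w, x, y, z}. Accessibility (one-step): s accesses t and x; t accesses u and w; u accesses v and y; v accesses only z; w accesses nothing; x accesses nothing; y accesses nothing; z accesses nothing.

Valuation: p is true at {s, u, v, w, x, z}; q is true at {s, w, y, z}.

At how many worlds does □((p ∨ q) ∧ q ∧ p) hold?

s: successors {t, x}; (p ∨ q) ∧ q ∧ p there: t:F, x:F. ✗
t: successors {u, w}; (p ∨ q) ∧ q ∧ p there: u:F, w:T. ✗
u: successors {v, y}; (p ∨ q) ∧ q ∧ p there: v:F, y:F. ✗
v: successors {z}; (p ∨ q) ∧ q ∧ p there: z:T. ✓
w: no successors, so □((p ∨ q) ∧ q ∧ p) holds vacuously. ✓
x: no successors, so □((p ∨ q) ∧ q ∧ p) holds vacuously. ✓
y: no successors, so □((p ∨ q) ∧ q ∧ p) holds vacuously. ✓
z: no successors, so □((p ∨ q) ∧ q ∧ p) holds vacuously. ✓
Satisfying worlds: {v, w, x, y, z}.

5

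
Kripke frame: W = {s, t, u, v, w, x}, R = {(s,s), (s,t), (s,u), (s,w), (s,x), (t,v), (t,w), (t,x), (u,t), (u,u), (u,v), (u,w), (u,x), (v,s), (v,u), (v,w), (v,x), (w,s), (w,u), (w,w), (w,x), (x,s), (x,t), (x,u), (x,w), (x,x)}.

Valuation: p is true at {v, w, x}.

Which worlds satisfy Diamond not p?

{s, u, v, w, x}

s: successors {s, t, u, w, x}; not p there: s:T, t:T, u:T, w:F, x:F. ✓
t: successors {v, w, x}; not p there: v:F, w:F, x:F. ✗
u: successors {t, u, v, w, x}; not p there: t:T, u:T, v:F, w:F, x:F. ✓
v: successors {s, u, w, x}; not p there: s:T, u:T, w:F, x:F. ✓
w: successors {s, u, w, x}; not p there: s:T, u:T, w:F, x:F. ✓
x: successors {s, t, u, w, x}; not p there: s:T, t:T, u:T, w:F, x:F. ✓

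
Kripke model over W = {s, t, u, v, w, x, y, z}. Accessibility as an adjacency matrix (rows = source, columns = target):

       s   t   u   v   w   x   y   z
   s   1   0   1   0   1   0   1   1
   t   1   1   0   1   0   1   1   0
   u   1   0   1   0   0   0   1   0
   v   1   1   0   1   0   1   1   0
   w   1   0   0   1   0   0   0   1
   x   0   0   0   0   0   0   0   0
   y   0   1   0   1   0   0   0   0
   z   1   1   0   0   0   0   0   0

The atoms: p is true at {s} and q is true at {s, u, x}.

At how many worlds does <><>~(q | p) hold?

7

s: successors {s, u, w, y, z}; <>~(q | p) there: s:T, u:T, w:T, y:T, z:T. ✓
t: successors {s, t, v, x, y}; <>~(q | p) there: s:T, t:T, v:T, x:F, y:T. ✓
u: successors {s, u, y}; <>~(q | p) there: s:T, u:T, y:T. ✓
v: successors {s, t, v, x, y}; <>~(q | p) there: s:T, t:T, v:T, x:F, y:T. ✓
w: successors {s, v, z}; <>~(q | p) there: s:T, v:T, z:T. ✓
x: no successors, so <><>~(q | p) fails. ✗
y: successors {t, v}; <>~(q | p) there: t:T, v:T. ✓
z: successors {s, t}; <>~(q | p) there: s:T, t:T. ✓
Satisfying worlds: {s, t, u, v, w, y, z}.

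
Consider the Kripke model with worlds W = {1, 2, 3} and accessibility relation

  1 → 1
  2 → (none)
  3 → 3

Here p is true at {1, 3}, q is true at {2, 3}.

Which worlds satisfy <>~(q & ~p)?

1: successors {1}; ~(q & ~p) there: 1:T. ✓
2: no successors, so <>~(q & ~p) fails. ✗
3: successors {3}; ~(q & ~p) there: 3:T. ✓

{1, 3}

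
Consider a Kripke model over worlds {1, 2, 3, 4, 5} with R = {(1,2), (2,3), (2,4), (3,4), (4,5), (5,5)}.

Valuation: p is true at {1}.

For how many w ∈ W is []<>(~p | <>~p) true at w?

5

1: successors {2}; <>(~p | <>~p) there: 2:T. ✓
2: successors {3, 4}; <>(~p | <>~p) there: 3:T, 4:T. ✓
3: successors {4}; <>(~p | <>~p) there: 4:T. ✓
4: successors {5}; <>(~p | <>~p) there: 5:T. ✓
5: successors {5}; <>(~p | <>~p) there: 5:T. ✓
Satisfying worlds: {1, 2, 3, 4, 5}.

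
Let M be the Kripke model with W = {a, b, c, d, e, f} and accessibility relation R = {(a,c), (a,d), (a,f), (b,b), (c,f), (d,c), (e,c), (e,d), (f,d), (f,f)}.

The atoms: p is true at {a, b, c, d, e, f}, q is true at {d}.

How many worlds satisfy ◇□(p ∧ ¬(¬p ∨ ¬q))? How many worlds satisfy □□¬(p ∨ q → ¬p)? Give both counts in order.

0 and 6

For ◇□(p ∧ ¬(¬p ∨ ¬q)):
a: successors {c, d, f}; □(p ∧ ¬(¬p ∨ ¬q)) there: c:F, d:F, f:F. ✗
b: successors {b}; □(p ∧ ¬(¬p ∨ ¬q)) there: b:F. ✗
c: successors {f}; □(p ∧ ¬(¬p ∨ ¬q)) there: f:F. ✗
d: successors {c}; □(p ∧ ¬(¬p ∨ ¬q)) there: c:F. ✗
e: successors {c, d}; □(p ∧ ¬(¬p ∨ ¬q)) there: c:F, d:F. ✗
f: successors {d, f}; □(p ∧ ¬(¬p ∨ ¬q)) there: d:F, f:F. ✗
— 0 worlds.
For □□¬(p ∨ q → ¬p):
a: successors {c, d, f}; □¬(p ∨ q → ¬p) there: c:T, d:T, f:T. ✓
b: successors {b}; □¬(p ∨ q → ¬p) there: b:T. ✓
c: successors {f}; □¬(p ∨ q → ¬p) there: f:T. ✓
d: successors {c}; □¬(p ∨ q → ¬p) there: c:T. ✓
e: successors {c, d}; □¬(p ∨ q → ¬p) there: c:T, d:T. ✓
f: successors {d, f}; □¬(p ∨ q → ¬p) there: d:T, f:T. ✓
— 6 worlds.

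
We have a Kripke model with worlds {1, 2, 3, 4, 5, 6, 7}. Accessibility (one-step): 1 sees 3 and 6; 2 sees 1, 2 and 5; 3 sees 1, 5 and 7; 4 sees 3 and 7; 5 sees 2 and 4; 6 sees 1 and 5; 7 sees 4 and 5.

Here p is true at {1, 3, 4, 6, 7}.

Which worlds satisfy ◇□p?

{2, 3, 5, 6, 7}

1: successors {3, 6}; □p there: 3:F, 6:F. ✗
2: successors {1, 2, 5}; □p there: 1:T, 2:F, 5:F. ✓
3: successors {1, 5, 7}; □p there: 1:T, 5:F, 7:F. ✓
4: successors {3, 7}; □p there: 3:F, 7:F. ✗
5: successors {2, 4}; □p there: 2:F, 4:T. ✓
6: successors {1, 5}; □p there: 1:T, 5:F. ✓
7: successors {4, 5}; □p there: 4:T, 5:F. ✓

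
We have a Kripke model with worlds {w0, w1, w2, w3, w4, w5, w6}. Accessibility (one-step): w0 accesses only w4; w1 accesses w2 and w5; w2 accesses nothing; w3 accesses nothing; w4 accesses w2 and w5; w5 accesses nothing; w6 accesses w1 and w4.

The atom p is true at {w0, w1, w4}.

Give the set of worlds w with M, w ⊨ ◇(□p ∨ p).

w0: successors {w4}; □p ∨ p there: w4:T. ✓
w1: successors {w2, w5}; □p ∨ p there: w2:T, w5:T. ✓
w2: no successors, so ◇(□p ∨ p) fails. ✗
w3: no successors, so ◇(□p ∨ p) fails. ✗
w4: successors {w2, w5}; □p ∨ p there: w2:T, w5:T. ✓
w5: no successors, so ◇(□p ∨ p) fails. ✗
w6: successors {w1, w4}; □p ∨ p there: w1:T, w4:T. ✓

{w0, w1, w4, w6}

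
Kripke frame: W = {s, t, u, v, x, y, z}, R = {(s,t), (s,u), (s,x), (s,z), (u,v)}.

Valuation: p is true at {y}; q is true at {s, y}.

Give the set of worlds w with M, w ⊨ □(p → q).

{s, t, u, v, x, y, z}

s: successors {t, u, x, z}; p → q there: t:T, u:T, x:T, z:T. ✓
t: no successors, so □(p → q) holds vacuously. ✓
u: successors {v}; p → q there: v:T. ✓
v: no successors, so □(p → q) holds vacuously. ✓
x: no successors, so □(p → q) holds vacuously. ✓
y: no successors, so □(p → q) holds vacuously. ✓
z: no successors, so □(p → q) holds vacuously. ✓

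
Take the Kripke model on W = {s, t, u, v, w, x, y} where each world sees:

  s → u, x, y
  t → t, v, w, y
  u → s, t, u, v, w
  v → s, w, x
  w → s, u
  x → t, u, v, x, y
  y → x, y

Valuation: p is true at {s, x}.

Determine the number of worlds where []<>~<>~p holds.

0

s: successors {u, x, y}; <>~<>~p there: u:F, x:F, y:F. ✗
t: successors {t, v, w, y}; <>~<>~p there: t:F, v:F, w:F, y:F. ✗
u: successors {s, t, u, v, w}; <>~<>~p there: s:F, t:F, u:F, v:F, w:F. ✗
v: successors {s, w, x}; <>~<>~p there: s:F, w:F, x:F. ✗
w: successors {s, u}; <>~<>~p there: s:F, u:F. ✗
x: successors {t, u, v, x, y}; <>~<>~p there: t:F, u:F, v:F, x:F, y:F. ✗
y: successors {x, y}; <>~<>~p there: x:F, y:F. ✗
Satisfying worlds: ∅.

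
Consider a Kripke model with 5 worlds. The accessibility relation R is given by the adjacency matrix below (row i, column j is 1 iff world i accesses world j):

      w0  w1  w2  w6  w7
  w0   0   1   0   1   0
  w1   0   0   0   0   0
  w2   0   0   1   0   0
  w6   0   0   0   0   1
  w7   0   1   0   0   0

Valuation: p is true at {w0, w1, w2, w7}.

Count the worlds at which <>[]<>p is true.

w0: successors {w1, w6}; []<>p there: w1:T, w6:T. ✓
w1: no successors, so <>[]<>p fails. ✗
w2: successors {w2}; []<>p there: w2:T. ✓
w6: successors {w7}; []<>p there: w7:F. ✗
w7: successors {w1}; []<>p there: w1:T. ✓
Satisfying worlds: {w0, w2, w7}.

3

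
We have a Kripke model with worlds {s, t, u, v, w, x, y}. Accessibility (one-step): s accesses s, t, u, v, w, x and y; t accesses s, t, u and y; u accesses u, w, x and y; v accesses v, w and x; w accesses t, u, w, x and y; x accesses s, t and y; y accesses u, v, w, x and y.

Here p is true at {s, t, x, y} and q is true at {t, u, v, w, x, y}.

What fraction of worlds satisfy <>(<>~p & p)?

6/7

s: successors {s, t, u, v, w, x, y}; <>~p & p there: s:T, t:T, u:F, v:F, w:F, x:F, y:T. ✓
t: successors {s, t, u, y}; <>~p & p there: s:T, t:T, u:F, y:T. ✓
u: successors {u, w, x, y}; <>~p & p there: u:F, w:F, x:F, y:T. ✓
v: successors {v, w, x}; <>~p & p there: v:F, w:F, x:F. ✗
w: successors {t, u, w, x, y}; <>~p & p there: t:T, u:F, w:F, x:F, y:T. ✓
x: successors {s, t, y}; <>~p & p there: s:T, t:T, y:T. ✓
y: successors {u, v, w, x, y}; <>~p & p there: u:F, v:F, w:F, x:F, y:T. ✓
That's 6 of 7 worlds, so 6/7.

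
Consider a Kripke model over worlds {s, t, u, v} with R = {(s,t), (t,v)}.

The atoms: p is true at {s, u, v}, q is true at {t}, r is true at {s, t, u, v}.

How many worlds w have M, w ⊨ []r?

4

s: successors {t}; r there: t:T. ✓
t: successors {v}; r there: v:T. ✓
u: no successors, so []r holds vacuously. ✓
v: no successors, so []r holds vacuously. ✓
Satisfying worlds: {s, t, u, v}.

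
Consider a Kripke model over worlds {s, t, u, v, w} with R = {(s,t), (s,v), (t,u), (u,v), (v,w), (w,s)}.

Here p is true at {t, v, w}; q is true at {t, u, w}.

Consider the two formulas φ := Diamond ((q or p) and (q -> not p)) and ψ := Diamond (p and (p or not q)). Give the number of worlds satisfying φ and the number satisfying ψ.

3 and 3

For Diamond ((q or p) and (q -> not p)):
s: successors {t, v}; (q or p) and (q -> not p) there: t:F, v:T. ✓
t: successors {u}; (q or p) and (q -> not p) there: u:T. ✓
u: successors {v}; (q or p) and (q -> not p) there: v:T. ✓
v: successors {w}; (q or p) and (q -> not p) there: w:F. ✗
w: successors {s}; (q or p) and (q -> not p) there: s:F. ✗
— 3 worlds.
For Diamond (p and (p or not q)):
s: successors {t, v}; p and (p or not q) there: t:T, v:T. ✓
t: successors {u}; p and (p or not q) there: u:F. ✗
u: successors {v}; p and (p or not q) there: v:T. ✓
v: successors {w}; p and (p or not q) there: w:T. ✓
w: successors {s}; p and (p or not q) there: s:F. ✗
— 3 worlds.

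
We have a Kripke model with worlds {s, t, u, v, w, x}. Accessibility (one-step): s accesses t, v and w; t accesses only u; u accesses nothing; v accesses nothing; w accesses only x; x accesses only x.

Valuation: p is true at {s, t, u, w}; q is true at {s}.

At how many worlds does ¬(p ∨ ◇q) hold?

2

s: p ∨ ◇q is T. ✗
t: p ∨ ◇q is T. ✗
u: p ∨ ◇q is T. ✗
v: p ∨ ◇q is F. ✓
w: p ∨ ◇q is T. ✗
x: p ∨ ◇q is F. ✓
Satisfying worlds: {v, x}.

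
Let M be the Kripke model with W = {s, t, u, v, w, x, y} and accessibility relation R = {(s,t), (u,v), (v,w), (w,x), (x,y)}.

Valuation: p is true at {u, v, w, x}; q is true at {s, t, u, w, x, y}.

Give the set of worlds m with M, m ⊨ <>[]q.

{s, u, v, w, x}

s: successors {t}; []q there: t:T. ✓
t: no successors, so <>[]q fails. ✗
u: successors {v}; []q there: v:T. ✓
v: successors {w}; []q there: w:T. ✓
w: successors {x}; []q there: x:T. ✓
x: successors {y}; []q there: y:T. ✓
y: no successors, so <>[]q fails. ✗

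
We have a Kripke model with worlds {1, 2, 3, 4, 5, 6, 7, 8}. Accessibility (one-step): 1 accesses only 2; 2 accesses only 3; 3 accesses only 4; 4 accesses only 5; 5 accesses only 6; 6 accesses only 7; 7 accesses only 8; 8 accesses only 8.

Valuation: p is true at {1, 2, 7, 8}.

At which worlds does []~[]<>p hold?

1: successors {2}; ~[]<>p there: 2:T. ✓
2: successors {3}; ~[]<>p there: 3:T. ✓
3: successors {4}; ~[]<>p there: 4:T. ✓
4: successors {5}; ~[]<>p there: 5:F. ✗
5: successors {6}; ~[]<>p there: 6:F. ✗
6: successors {7}; ~[]<>p there: 7:F. ✗
7: successors {8}; ~[]<>p there: 8:F. ✗
8: successors {8}; ~[]<>p there: 8:F. ✗

{1, 2, 3}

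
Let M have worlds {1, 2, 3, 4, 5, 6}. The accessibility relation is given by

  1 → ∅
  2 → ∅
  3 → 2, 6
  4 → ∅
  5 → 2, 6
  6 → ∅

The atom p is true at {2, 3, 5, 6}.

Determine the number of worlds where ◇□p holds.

1: no successors, so ◇□p fails. ✗
2: no successors, so ◇□p fails. ✗
3: successors {2, 6}; □p there: 2:T, 6:T. ✓
4: no successors, so ◇□p fails. ✗
5: successors {2, 6}; □p there: 2:T, 6:T. ✓
6: no successors, so ◇□p fails. ✗
Satisfying worlds: {3, 5}.

2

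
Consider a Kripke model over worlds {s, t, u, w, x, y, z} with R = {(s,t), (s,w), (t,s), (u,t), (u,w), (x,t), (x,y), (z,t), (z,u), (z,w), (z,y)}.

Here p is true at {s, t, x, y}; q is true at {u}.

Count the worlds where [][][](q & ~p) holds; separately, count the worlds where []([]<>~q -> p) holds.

2 and 4

For [][][](q & ~p):
s: successors {t, w}; [][](q & ~p) there: t:F, w:T. ✗
t: successors {s}; [][](q & ~p) there: s:F. ✗
u: successors {t, w}; [][](q & ~p) there: t:F, w:T. ✗
w: no successors, so [][][](q & ~p) holds vacuously. ✓
x: successors {t, y}; [][](q & ~p) there: t:F, y:T. ✗
y: no successors, so [][][](q & ~p) holds vacuously. ✓
z: successors {t, u, w, y}; [][](q & ~p) there: t:F, u:F, w:T, y:T. ✗
— 2 worlds.
For []([]<>~q -> p):
s: successors {t, w}; []<>~q -> p there: t:T, w:F. ✗
t: successors {s}; []<>~q -> p there: s:T. ✓
u: successors {t, w}; []<>~q -> p there: t:T, w:F. ✗
w: no successors, so []([]<>~q -> p) holds vacuously. ✓
x: successors {t, y}; []<>~q -> p there: t:T, y:T. ✓
y: no successors, so []([]<>~q -> p) holds vacuously. ✓
z: successors {t, u, w, y}; []<>~q -> p there: t:T, u:T, w:F, y:T. ✗
— 4 worlds.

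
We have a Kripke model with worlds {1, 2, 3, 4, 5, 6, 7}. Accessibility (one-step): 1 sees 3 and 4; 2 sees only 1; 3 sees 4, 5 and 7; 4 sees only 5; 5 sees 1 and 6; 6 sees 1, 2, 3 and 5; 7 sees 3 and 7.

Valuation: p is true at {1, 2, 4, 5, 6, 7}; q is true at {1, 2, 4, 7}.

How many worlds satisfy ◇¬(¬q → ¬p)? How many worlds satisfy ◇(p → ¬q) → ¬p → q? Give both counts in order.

4 and 6

For ◇¬(¬q → ¬p):
1: successors {3, 4}; ¬(¬q → ¬p) there: 3:F, 4:F. ✗
2: successors {1}; ¬(¬q → ¬p) there: 1:F. ✗
3: successors {4, 5, 7}; ¬(¬q → ¬p) there: 4:F, 5:T, 7:F. ✓
4: successors {5}; ¬(¬q → ¬p) there: 5:T. ✓
5: successors {1, 6}; ¬(¬q → ¬p) there: 1:F, 6:T. ✓
6: successors {1, 2, 3, 5}; ¬(¬q → ¬p) there: 1:F, 2:F, 3:F, 5:T. ✓
7: successors {3, 7}; ¬(¬q → ¬p) there: 3:F, 7:F. ✗
— 4 worlds.
For ◇(p → ¬q) → ¬p → q:
1: ◇(p → ¬q) is T, ¬p → q is T. ✓
2: ◇(p → ¬q) is F, ¬p → q is T. ✓
3: ◇(p → ¬q) is T, ¬p → q is F. ✗
4: ◇(p → ¬q) is T, ¬p → q is T. ✓
5: ◇(p → ¬q) is T, ¬p → q is T. ✓
6: ◇(p → ¬q) is T, ¬p → q is T. ✓
7: ◇(p → ¬q) is T, ¬p → q is T. ✓
— 6 worlds.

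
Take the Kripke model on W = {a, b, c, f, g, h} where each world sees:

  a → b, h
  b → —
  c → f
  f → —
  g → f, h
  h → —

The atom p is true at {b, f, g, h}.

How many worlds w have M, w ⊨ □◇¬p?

a: successors {b, h}; ◇¬p there: b:F, h:F. ✗
b: no successors, so □◇¬p holds vacuously. ✓
c: successors {f}; ◇¬p there: f:F. ✗
f: no successors, so □◇¬p holds vacuously. ✓
g: successors {f, h}; ◇¬p there: f:F, h:F. ✗
h: no successors, so □◇¬p holds vacuously. ✓
Satisfying worlds: {b, f, h}.

3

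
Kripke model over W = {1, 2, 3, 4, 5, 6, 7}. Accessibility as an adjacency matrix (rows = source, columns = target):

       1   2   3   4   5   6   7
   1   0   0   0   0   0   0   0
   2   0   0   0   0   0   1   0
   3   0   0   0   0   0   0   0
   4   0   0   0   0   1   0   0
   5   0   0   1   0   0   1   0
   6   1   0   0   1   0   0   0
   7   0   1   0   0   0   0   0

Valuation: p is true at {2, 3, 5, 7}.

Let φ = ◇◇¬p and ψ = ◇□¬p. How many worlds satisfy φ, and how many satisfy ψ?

For ◇◇¬p:
1: no successors, so ◇◇¬p fails. ✗
2: successors {6}; ◇¬p there: 6:T. ✓
3: no successors, so ◇◇¬p fails. ✗
4: successors {5}; ◇¬p there: 5:T. ✓
5: successors {3, 6}; ◇¬p there: 3:F, 6:T. ✓
6: successors {1, 4}; ◇¬p there: 1:F, 4:F. ✗
7: successors {2}; ◇¬p there: 2:T. ✓
— 4 worlds.
For ◇□¬p:
1: no successors, so ◇□¬p fails. ✗
2: successors {6}; □¬p there: 6:T. ✓
3: no successors, so ◇□¬p fails. ✗
4: successors {5}; □¬p there: 5:F. ✗
5: successors {3, 6}; □¬p there: 3:T, 6:T. ✓
6: successors {1, 4}; □¬p there: 1:T, 4:F. ✓
7: successors {2}; □¬p there: 2:T. ✓
— 4 worlds.

4 and 4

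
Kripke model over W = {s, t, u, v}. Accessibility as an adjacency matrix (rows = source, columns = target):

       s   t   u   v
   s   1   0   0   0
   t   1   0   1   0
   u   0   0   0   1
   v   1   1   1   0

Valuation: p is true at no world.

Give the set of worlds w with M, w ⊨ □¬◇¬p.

s: successors {s}; ¬◇¬p there: s:F. ✗
t: successors {s, u}; ¬◇¬p there: s:F, u:F. ✗
u: successors {v}; ¬◇¬p there: v:F. ✗
v: successors {s, t, u}; ¬◇¬p there: s:F, t:F, u:F. ✗

∅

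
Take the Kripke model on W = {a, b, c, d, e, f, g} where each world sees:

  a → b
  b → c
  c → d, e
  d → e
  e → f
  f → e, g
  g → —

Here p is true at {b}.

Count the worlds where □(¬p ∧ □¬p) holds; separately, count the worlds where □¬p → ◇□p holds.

6 and 2

For □(¬p ∧ □¬p):
a: successors {b}; ¬p ∧ □¬p there: b:F. ✗
b: successors {c}; ¬p ∧ □¬p there: c:T. ✓
c: successors {d, e}; ¬p ∧ □¬p there: d:T, e:T. ✓
d: successors {e}; ¬p ∧ □¬p there: e:T. ✓
e: successors {f}; ¬p ∧ □¬p there: f:T. ✓
f: successors {e, g}; ¬p ∧ □¬p there: e:T, g:T. ✓
g: no successors, so □(¬p ∧ □¬p) holds vacuously. ✓
— 6 worlds.
For □¬p → ◇□p:
a: □¬p is F, ◇□p is F. ✓
b: □¬p is T, ◇□p is F. ✗
c: □¬p is T, ◇□p is F. ✗
d: □¬p is T, ◇□p is F. ✗
e: □¬p is T, ◇□p is F. ✗
f: □¬p is T, ◇□p is T. ✓
g: □¬p is T, ◇□p is F. ✗
— 2 worlds.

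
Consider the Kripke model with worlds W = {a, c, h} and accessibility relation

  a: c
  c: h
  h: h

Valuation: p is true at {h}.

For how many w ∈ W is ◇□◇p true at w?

3

a: successors {c}; □◇p there: c:T. ✓
c: successors {h}; □◇p there: h:T. ✓
h: successors {h}; □◇p there: h:T. ✓
Satisfying worlds: {a, c, h}.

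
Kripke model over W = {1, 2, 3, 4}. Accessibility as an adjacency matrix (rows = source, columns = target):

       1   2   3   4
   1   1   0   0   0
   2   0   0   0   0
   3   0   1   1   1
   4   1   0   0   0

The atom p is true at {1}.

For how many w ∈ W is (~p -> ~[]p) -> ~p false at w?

1

1: ~p -> ~[]p is T, ~p is F. ✗
2: ~p -> ~[]p is F, ~p is T. ✓
3: ~p -> ~[]p is T, ~p is T. ✓
4: ~p -> ~[]p is F, ~p is T. ✓
Satisfying worlds: {2, 3, 4}.
So (~p -> ~[]p) -> ~p fails at the other 1 world.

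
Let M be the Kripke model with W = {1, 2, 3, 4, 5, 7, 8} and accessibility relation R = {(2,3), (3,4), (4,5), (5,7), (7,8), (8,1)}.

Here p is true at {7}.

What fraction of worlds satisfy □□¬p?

6/7

1: no successors, so □□¬p holds vacuously. ✓
2: successors {3}; □¬p there: 3:T. ✓
3: successors {4}; □¬p there: 4:T. ✓
4: successors {5}; □¬p there: 5:F. ✗
5: successors {7}; □¬p there: 7:T. ✓
7: successors {8}; □¬p there: 8:T. ✓
8: successors {1}; □¬p there: 1:T. ✓
That's 6 of 7 worlds, so 6/7.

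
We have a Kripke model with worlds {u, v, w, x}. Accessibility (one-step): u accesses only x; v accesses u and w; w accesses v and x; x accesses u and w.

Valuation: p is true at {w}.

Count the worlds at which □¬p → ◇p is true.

2

u: □¬p is T, ◇p is F. ✗
v: □¬p is F, ◇p is T. ✓
w: □¬p is T, ◇p is F. ✗
x: □¬p is F, ◇p is T. ✓
Satisfying worlds: {v, x}.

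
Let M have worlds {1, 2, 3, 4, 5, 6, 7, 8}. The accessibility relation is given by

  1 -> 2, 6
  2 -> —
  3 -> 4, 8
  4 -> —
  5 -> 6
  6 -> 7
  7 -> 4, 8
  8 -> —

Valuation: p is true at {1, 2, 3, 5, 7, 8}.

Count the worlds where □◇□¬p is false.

1: successors {2, 6}; ◇□¬p there: 2:F, 6:F. ✗
2: no successors, so □◇□¬p holds vacuously. ✓
3: successors {4, 8}; ◇□¬p there: 4:F, 8:F. ✗
4: no successors, so □◇□¬p holds vacuously. ✓
5: successors {6}; ◇□¬p there: 6:F. ✗
6: successors {7}; ◇□¬p there: 7:T. ✓
7: successors {4, 8}; ◇□¬p there: 4:F, 8:F. ✗
8: no successors, so □◇□¬p holds vacuously. ✓
Satisfying worlds: {2, 4, 6, 8}.
So □◇□¬p fails at the other 4 worlds.

4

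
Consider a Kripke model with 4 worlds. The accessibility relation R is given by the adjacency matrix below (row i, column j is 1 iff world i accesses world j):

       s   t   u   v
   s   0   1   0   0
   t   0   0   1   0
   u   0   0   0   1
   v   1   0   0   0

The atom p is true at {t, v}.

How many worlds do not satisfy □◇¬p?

s: successors {t}; ◇¬p there: t:T. ✓
t: successors {u}; ◇¬p there: u:F. ✗
u: successors {v}; ◇¬p there: v:T. ✓
v: successors {s}; ◇¬p there: s:F. ✗
Satisfying worlds: {s, u}.
So □◇¬p fails at the other 2 worlds.

2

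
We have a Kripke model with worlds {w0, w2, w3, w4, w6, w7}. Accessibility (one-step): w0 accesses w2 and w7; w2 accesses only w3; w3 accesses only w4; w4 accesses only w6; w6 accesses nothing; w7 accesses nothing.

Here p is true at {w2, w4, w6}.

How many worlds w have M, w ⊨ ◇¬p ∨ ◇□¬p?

3

w0: ◇¬p is T, ◇□¬p is T. ✓
w2: ◇¬p is T, ◇□¬p is F. ✓
w3: ◇¬p is F, ◇□¬p is F. ✗
w4: ◇¬p is F, ◇□¬p is T. ✓
w6: ◇¬p is F, ◇□¬p is F. ✗
w7: ◇¬p is F, ◇□¬p is F. ✗
Satisfying worlds: {w0, w2, w4}.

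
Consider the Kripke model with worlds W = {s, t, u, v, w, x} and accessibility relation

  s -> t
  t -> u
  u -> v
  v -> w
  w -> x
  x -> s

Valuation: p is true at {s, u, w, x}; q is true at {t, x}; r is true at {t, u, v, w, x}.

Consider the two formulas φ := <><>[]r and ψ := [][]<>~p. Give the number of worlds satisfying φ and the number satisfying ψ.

5 and 2

For <><>[]r:
s: successors {t}; <>[]r there: t:T. ✓
t: successors {u}; <>[]r there: u:T. ✓
u: successors {v}; <>[]r there: v:T. ✓
v: successors {w}; <>[]r there: w:F. ✗
w: successors {x}; <>[]r there: x:T. ✓
x: successors {s}; <>[]r there: s:T. ✓
— 5 worlds.
For [][]<>~p:
s: successors {t}; []<>~p there: t:T. ✓
t: successors {u}; []<>~p there: u:F. ✗
u: successors {v}; []<>~p there: v:F. ✗
v: successors {w}; []<>~p there: w:F. ✗
w: successors {x}; []<>~p there: x:T. ✓
x: successors {s}; []<>~p there: s:F. ✗
— 2 worlds.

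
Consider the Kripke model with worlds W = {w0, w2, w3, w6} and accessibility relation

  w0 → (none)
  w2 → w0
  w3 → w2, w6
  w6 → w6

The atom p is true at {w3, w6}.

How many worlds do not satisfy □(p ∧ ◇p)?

2

w0: no successors, so □(p ∧ ◇p) holds vacuously. ✓
w2: successors {w0}; p ∧ ◇p there: w0:F. ✗
w3: successors {w2, w6}; p ∧ ◇p there: w2:F, w6:T. ✗
w6: successors {w6}; p ∧ ◇p there: w6:T. ✓
Satisfying worlds: {w0, w6}.
So □(p ∧ ◇p) fails at the other 2 worlds.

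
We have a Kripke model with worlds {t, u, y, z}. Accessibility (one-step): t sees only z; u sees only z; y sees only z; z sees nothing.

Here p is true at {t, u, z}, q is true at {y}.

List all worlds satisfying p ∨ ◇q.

t: p is T, ◇q is F. ✓
u: p is T, ◇q is F. ✓
y: p is F, ◇q is F. ✗
z: p is T, ◇q is F. ✓

{t, u, z}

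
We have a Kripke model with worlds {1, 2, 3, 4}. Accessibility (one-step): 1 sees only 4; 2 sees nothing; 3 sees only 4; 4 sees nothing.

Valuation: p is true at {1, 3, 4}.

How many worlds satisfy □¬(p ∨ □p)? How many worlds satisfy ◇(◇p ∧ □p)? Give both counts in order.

For □¬(p ∨ □p):
1: successors {4}; ¬(p ∨ □p) there: 4:F. ✗
2: no successors, so □¬(p ∨ □p) holds vacuously. ✓
3: successors {4}; ¬(p ∨ □p) there: 4:F. ✗
4: no successors, so □¬(p ∨ □p) holds vacuously. ✓
— 2 worlds.
For ◇(◇p ∧ □p):
1: successors {4}; ◇p ∧ □p there: 4:F. ✗
2: no successors, so ◇(◇p ∧ □p) fails. ✗
3: successors {4}; ◇p ∧ □p there: 4:F. ✗
4: no successors, so ◇(◇p ∧ □p) fails. ✗
— 0 worlds.

2 and 0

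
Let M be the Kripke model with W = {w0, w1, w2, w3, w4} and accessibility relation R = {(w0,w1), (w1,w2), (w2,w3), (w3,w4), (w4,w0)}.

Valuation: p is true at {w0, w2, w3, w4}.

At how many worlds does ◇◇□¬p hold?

1

w0: successors {w1}; ◇□¬p there: w1:F. ✗
w1: successors {w2}; ◇□¬p there: w2:F. ✗
w2: successors {w3}; ◇□¬p there: w3:F. ✗
w3: successors {w4}; ◇□¬p there: w4:T. ✓
w4: successors {w0}; ◇□¬p there: w0:F. ✗
Satisfying worlds: {w3}.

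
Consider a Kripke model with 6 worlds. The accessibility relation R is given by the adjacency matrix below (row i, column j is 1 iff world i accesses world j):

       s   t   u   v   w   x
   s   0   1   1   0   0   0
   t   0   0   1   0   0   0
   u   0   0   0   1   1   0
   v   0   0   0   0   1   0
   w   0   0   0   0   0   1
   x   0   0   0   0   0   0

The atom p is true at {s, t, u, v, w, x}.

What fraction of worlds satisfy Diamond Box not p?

1/6

s: successors {t, u}; Box not p there: t:F, u:F. ✗
t: successors {u}; Box not p there: u:F. ✗
u: successors {v, w}; Box not p there: v:F, w:F. ✗
v: successors {w}; Box not p there: w:F. ✗
w: successors {x}; Box not p there: x:T. ✓
x: no successors, so Diamond Box not p fails. ✗
That's 1 of 6 worlds, so 1/6.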